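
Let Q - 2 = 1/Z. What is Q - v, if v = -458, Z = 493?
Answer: 226781/493 ≈ 460.00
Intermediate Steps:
Q = 987/493 (Q = 2 + 1/493 = 987/493 ≈ 2.0020)
Q - v = 987/493 - 1*(-458) = 987/493 + 458 = 226781/493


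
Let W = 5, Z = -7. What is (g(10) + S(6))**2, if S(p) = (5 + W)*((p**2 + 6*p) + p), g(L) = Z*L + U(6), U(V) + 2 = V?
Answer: 509796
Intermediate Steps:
U(V) = -2 + V
g(L) = 4 - 7*L (g(L) = -7*L + (-2 + 6) = -7*L + 4 = 4 - 7*L)
S(p) = 10*p**2 + 70*p (S(p) = (5 + 5)*((p**2 + 6*p) + p) = 10*(p**2 + 7*p) = 10*p**2 + 70*p)
(g(10) + S(6))**2 = ((4 - 7*10) + 10*6*(7 + 6))**2 = ((4 - 70) + 10*6*13)**2 = (-66 + 780)**2 = 714**2 = 509796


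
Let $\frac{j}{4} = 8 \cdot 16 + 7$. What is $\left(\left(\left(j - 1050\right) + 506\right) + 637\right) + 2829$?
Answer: $3462$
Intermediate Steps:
$j = 540$ ($j = 4 \left(8 \cdot 16 + 7\right) = 4 \left(128 + 7\right) = 4 \cdot 135 = 540$)
$\left(\left(\left(j - 1050\right) + 506\right) + 637\right) + 2829 = \left(\left(\left(540 - 1050\right) + 506\right) + 637\right) + 2829 = \left(\left(-510 + 506\right) + 637\right) + 2829 = \left(-4 + 637\right) + 2829 = 633 + 2829 = 3462$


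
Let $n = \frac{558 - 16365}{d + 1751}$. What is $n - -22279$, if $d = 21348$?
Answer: $\frac{514606814}{23099} \approx 22278.0$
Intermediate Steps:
$n = - \frac{15807}{23099}$ ($n = \frac{558 - 16365}{21348 + 1751} = - \frac{15807}{23099} \approx -0.68432$)
$n - -22279 = - \frac{15807}{23099} - -22279 = - \frac{15807}{23099} + 22279 = \frac{514606814}{23099}$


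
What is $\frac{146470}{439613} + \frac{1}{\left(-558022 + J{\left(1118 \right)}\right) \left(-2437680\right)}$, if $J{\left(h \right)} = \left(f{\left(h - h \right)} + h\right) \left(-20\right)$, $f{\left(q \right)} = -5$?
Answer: $\frac{207187941219506813}{621850975647830880} \approx 0.33318$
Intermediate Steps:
$J{\left(h \right)} = 100 - 20 h$ ($J{\left(h \right)} = \left(-5 + h\right) \left(-20\right) = 100 - 20 h$)
$\frac{146470}{439613} + \frac{1}{\left(-558022 + J{\left(1118 \right)}\right) \left(-2437680\right)} = \frac{146470}{439613} + \frac{1}{\left(-558022 + \left(100 - 22360\right)\right) \left(-2437680\right)} = 146470 \cdot \frac{1}{439613} + \frac{1}{-558022 + \left(100 - 22360\right)} \left(- \frac{1}{2437680}\right) = \frac{146470}{439613} + \frac{1}{-558022 - 22260} \left(- \frac{1}{2437680}\right) = \frac{146470}{439613} + \frac{1}{-580282} \left(- \frac{1}{2437680}\right) = \frac{146470}{439613} - - \frac{1}{1414541825760} = \frac{146470}{439613} + \frac{1}{1414541825760} = \frac{207187941219506813}{621850975647830880}$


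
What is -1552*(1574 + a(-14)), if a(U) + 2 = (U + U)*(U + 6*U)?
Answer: -6698432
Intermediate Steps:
a(U) = -2 + 14*U² (a(U) = -2 + (U + U)*(U + 6*U) = -2 + (2*U)*(7*U) = -2 + 14*U²)
-1552*(1574 + a(-14)) = -1552*(1574 + (-2 + 14*(-14)²)) = -1552*(1574 + (-2 + 14*196)) = -1552*(1574 + (-2 + 2744)) = -1552*(1574 + 2742) = -1552*4316 = -6698432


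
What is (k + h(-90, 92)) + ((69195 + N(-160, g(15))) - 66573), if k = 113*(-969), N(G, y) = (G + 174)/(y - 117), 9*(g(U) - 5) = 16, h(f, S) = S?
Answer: -52964431/496 ≈ -1.0678e+5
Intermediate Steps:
g(U) = 61/9 (g(U) = 5 + (⅑)*16 = 5 + 16/9 = 61/9)
N(G, y) = (174 + G)/(-117 + y)
k = -109497
(k + h(-90, 92)) + ((69195 + N(-160, g(15))) - 66573) = (-109497 + 92) + ((69195 + (174 - 160)/(-117 + 61/9)) - 66573) = -109405 + ((69195 + 14/(-992/9)) - 66573) = -109405 + ((69195 - 9/992*14) - 66573) = -109405 + ((69195 - 63/496) - 66573) = -109405 + (34320657/496 - 66573) = -109405 + 1300449/496 = -52964431/496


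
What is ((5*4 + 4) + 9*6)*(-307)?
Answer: -23946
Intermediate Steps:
((5*4 + 4) + 9*6)*(-307) = ((20 + 4) + 54)*(-307) = (24 + 54)*(-307) = 78*(-307) = -23946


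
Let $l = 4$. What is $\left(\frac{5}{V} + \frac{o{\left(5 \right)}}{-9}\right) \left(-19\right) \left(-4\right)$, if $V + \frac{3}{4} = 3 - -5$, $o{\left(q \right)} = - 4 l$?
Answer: $\frac{48944}{261} \approx 187.52$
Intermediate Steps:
$o{\left(q \right)} = -16$ ($o{\left(q \right)} = \left(-4\right) 4 = -16$)
$V = \frac{29}{4}$ ($V = - \frac{3}{4} + \left(3 - -5\right) = - \frac{3}{4} + \left(3 + 5\right) = - \frac{3}{4} + 8 = \frac{29}{4} \approx 7.25$)
$\left(\frac{5}{V} + \frac{o{\left(5 \right)}}{-9}\right) \left(-19\right) \left(-4\right) = \left(\frac{5}{\frac{29}{4}} - \frac{16}{-9}\right) \left(-19\right) \left(-4\right) = \left(5 \cdot \frac{4}{29} - - \frac{16}{9}\right) \left(-19\right) \left(-4\right) = \left(\frac{20}{29} + \frac{16}{9}\right) \left(-19\right) \left(-4\right) = \frac{644}{261} \left(-19\right) \left(-4\right) = \left(- \frac{12236}{261}\right) \left(-4\right) = \frac{48944}{261}$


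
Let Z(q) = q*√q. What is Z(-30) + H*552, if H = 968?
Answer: 534336 - 30*I*√30 ≈ 5.3434e+5 - 164.32*I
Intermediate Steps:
Z(q) = q^(3/2)
Z(-30) + H*552 = (-30)^(3/2) + 968*552 = -30*I*√30 + 534336 = 534336 - 30*I*√30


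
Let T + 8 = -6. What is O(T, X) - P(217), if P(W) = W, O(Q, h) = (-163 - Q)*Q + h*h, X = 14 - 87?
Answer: 7198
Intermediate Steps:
X = -73
T = -14 (T = -8 - 6 = -14)
O(Q, h) = h² + Q*(-163 - Q) (O(Q, h) = Q*(-163 - Q) + h² = h² + Q*(-163 - Q))
O(T, X) - P(217) = ((-73)² - 1*(-14)² - 163*(-14)) - 1*217 = (5329 - 1*196 + 2282) - 217 = (5329 - 196 + 2282) - 217 = 7415 - 217 = 7198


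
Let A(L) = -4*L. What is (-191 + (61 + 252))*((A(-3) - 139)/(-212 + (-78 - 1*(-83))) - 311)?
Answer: -7838500/207 ≈ -37867.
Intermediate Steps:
(-191 + (61 + 252))*((A(-3) - 139)/(-212 + (-78 - 1*(-83))) - 311) = (-191 + (61 + 252))*((-4*(-3) - 139)/(-212 + (-78 - 1*(-83))) - 311) = (-191 + 313)*((12 - 139)/(-212 + (-78 + 83)) - 311) = 122*(-127/(-212 + 5) - 311) = 122*(-127/(-207) - 311) = 122*(-127*(-1/207) - 311) = 122*(127/207 - 311) = 122*(-64250/207) = -7838500/207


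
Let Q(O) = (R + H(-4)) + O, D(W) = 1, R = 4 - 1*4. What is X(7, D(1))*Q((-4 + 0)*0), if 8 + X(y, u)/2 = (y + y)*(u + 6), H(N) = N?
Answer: -720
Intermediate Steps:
R = 0 (R = 4 - 4 = 0)
Q(O) = -4 + O (Q(O) = (0 - 4) + O = -4 + O)
X(y, u) = -16 + 4*y*(6 + u) (X(y, u) = -16 + 2*((y + y)*(u + 6)) = -16 + 2*((2*y)*(6 + u)) = -16 + 2*(2*y*(6 + u)) = -16 + 4*y*(6 + u))
X(7, D(1))*Q((-4 + 0)*0) = (-16 + 24*7 + 4*1*7)*(-4 + (-4 + 0)*0) = (-16 + 168 + 28)*(-4 - 4*0) = 180*(-4 + 0) = 180*(-4) = -720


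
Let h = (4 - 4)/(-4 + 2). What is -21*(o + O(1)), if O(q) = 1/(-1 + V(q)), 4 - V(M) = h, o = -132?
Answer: 2765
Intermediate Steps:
h = 0 (h = 0/(-2) = 0*(-½) = 0)
V(M) = 4 (V(M) = 4 - 1*0 = 4 + 0 = 4)
O(q) = ⅓ (O(q) = 1/(-1 + 4) = 1/3 = ⅓)
-21*(o + O(1)) = -21*(-132 + ⅓) = -21*(-395/3) = 2765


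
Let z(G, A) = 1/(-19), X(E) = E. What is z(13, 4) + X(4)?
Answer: 75/19 ≈ 3.9474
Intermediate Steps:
z(G, A) = -1/19
z(13, 4) + X(4) = -1/19 + 4 = 75/19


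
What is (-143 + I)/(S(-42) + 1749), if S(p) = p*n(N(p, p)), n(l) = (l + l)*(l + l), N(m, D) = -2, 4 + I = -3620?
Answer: -3767/1077 ≈ -3.4977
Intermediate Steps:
I = -3624 (I = -4 - 3620 = -3624)
n(l) = 4*l² (n(l) = (2*l)*(2*l) = 4*l²)
S(p) = 16*p (S(p) = p*(4*(-2)²) = p*(4*4) = p*16 = 16*p)
(-143 + I)/(S(-42) + 1749) = (-143 - 3624)/(16*(-42) + 1749) = -3767/(-672 + 1749) = -3767/1077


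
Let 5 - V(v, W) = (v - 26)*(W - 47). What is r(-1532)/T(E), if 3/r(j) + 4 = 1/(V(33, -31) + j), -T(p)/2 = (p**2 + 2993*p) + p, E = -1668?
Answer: -327/1929153200 ≈ -1.6950e-7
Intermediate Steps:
T(p) = -5988*p - 2*p**2 (T(p) = -2*((p**2 + 2993*p) + p) = -2*(p**2 + 2994*p) = -5988*p - 2*p**2)
V(v, W) = 5 - (-47 + W)*(-26 + v) (V(v, W) = 5 - (v - 26)*(W - 47) = 5 - (-26 + v)*(-47 + W) = 5 - (-47 + W)*(-26 + v))
r(j) = 3/(-4 + 1/(551 + j)) (r(j) = 3/(-4 + 1/((-1217 + 26*(-31) + 47*33 - 1*(-31)*33) + j)) = 3/(-4 + 1/((-1217 - 806 + 1551 + 1023) + j)) = 3/(-4 + 1/(551 + j)))
r(-1532)/T(E) = (3*(-551 - 1*(-1532))/(2203 + 4*(-1532)))/((-2*(-1668)*(2994 - 1668))) = (3*(-551 + 1532)/(2203 - 6128))/((-2*(-1668)*1326)) = (3*981/(-3925))/4423536 = (3*(-1/3925)*981)*(1/4423536) = -2943/3925*1/4423536 = -327/1929153200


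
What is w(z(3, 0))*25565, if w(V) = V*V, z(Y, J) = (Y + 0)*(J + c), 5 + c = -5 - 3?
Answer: 38884365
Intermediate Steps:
c = -13 (c = -5 + (-5 - 3) = -5 - 8 = -13)
z(Y, J) = Y*(-13 + J) (z(Y, J) = (Y + 0)*(J - 13) = Y*(-13 + J))
w(V) = V²
w(z(3, 0))*25565 = (3*(-13 + 0))²*25565 = (3*(-13))²*25565 = (-39)²*25565 = 1521*25565 = 38884365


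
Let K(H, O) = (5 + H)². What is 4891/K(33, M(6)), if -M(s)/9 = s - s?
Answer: 4891/1444 ≈ 3.3871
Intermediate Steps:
M(s) = 0 (M(s) = -9*(s - s) = -9*0 = 0)
4891/K(33, M(6)) = 4891/((5 + 33)²) = 4891/(38²) = 4891/1444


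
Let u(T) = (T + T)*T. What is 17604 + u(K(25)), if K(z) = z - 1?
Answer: 18756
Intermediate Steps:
K(z) = -1 + z
u(T) = 2*T**2 (u(T) = (2*T)*T = 2*T**2)
17604 + u(K(25)) = 17604 + 2*(-1 + 25)**2 = 17604 + 2*24**2 = 17604 + 2*576 = 17604 + 1152 = 18756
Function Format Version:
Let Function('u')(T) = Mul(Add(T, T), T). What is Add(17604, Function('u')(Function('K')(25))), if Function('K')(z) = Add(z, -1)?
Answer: 18756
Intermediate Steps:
Function('K')(z) = Add(-1, z)
Function('u')(T) = Mul(2, Pow(T, 2)) (Function('u')(T) = Mul(Mul(2, T), T) = Mul(2, Pow(T, 2)))
Add(17604, Function('u')(Function('K')(25))) = Add(17604, Mul(2, Pow(Add(-1, 25), 2))) = Add(17604, Mul(2, Pow(24, 2))) = Add(17604, Mul(2, 576)) = Add(17604, 1152) = 18756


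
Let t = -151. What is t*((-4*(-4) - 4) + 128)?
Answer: -21140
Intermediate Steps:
t*((-4*(-4) - 4) + 128) = -151*((-4*(-4) - 4) + 128) = -151*((16 - 4) + 128) = -151*(12 + 128) = -151*140 = -21140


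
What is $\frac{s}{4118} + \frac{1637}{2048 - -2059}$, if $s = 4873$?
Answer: $\frac{26754577}{16912626} \approx 1.5819$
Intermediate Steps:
$\frac{s}{4118} + \frac{1637}{2048 - -2059} = \frac{4873}{4118} + \frac{1637}{2048 - -2059} = 4873 \cdot \frac{1}{4118} + \frac{1637}{2048 + 2059} = \frac{4873}{4118} + \frac{1637}{4107} = \frac{26754577}{16912626}$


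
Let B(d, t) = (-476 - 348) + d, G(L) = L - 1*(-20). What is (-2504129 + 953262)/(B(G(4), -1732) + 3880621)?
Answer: -1550867/3879821 ≈ -0.39973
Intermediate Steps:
G(L) = 20 + L (G(L) = L + 20 = 20 + L)
B(d, t) = -824 + d
(-2504129 + 953262)/(B(G(4), -1732) + 3880621) = (-2504129 + 953262)/((-824 + (20 + 4)) + 3880621) = -1550867/((-824 + 24) + 3880621) = -1550867/(-800 + 3880621) = -1550867/3879821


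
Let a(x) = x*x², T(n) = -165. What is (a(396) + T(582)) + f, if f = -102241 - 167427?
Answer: 61829303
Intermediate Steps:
f = -269668
a(x) = x³
(a(396) + T(582)) + f = (396³ - 165) - 269668 = (62099136 - 165) - 269668 = 62098971 - 269668 = 61829303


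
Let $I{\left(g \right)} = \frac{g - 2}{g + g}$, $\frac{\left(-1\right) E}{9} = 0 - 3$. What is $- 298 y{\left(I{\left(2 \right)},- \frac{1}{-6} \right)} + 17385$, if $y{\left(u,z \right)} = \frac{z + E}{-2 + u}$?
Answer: $\frac{128597}{6} \approx 21433.0$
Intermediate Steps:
$E = 27$ ($E = - 9 \left(0 - 3\right) = \left(-9\right) \left(-3\right) = 27$)
$I{\left(g \right)} = \frac{-2 + g}{2 g}$
$y{\left(u,z \right)} = \frac{27 + z}{-2 + u}$ ($y{\left(u,z \right)} = \frac{z + 27}{-2 + u} = \frac{27 + z}{-2 + u}$)
$- 298 y{\left(I{\left(2 \right)},- \frac{1}{-6} \right)} + 17385 = - 298 \frac{27 - \frac{1}{-6}}{-2 + \frac{-2 + 2}{2 \cdot 2}} + 17385 = - 298 \frac{27 - - \frac{1}{6}}{-2 + \frac{1}{2} \cdot \frac{1}{2} \cdot 0} + 17385 = - 298 \frac{27 + \frac{1}{6}}{-2 + 0} + 17385 = - 298 \frac{1}{-2} \cdot \frac{163}{6} + 17385 = - 298 \left(\left(- \frac{1}{2}\right) \frac{163}{6}\right) + 17385 = \left(-298\right) \left(- \frac{163}{12}\right) + 17385 = \frac{24287}{6} + 17385 = \frac{128597}{6}$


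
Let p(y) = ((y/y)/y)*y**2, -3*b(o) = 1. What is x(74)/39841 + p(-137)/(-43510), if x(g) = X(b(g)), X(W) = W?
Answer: 16331141/5200445730 ≈ 0.0031403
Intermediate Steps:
b(o) = -1/3 (b(o) = -1/3*1 = -1/3)
p(y) = y (p(y) = (1/y)*y**2 = y**2/y = y)
x(g) = -1/3
x(74)/39841 + p(-137)/(-43510) = -1/3/39841 - 137/(-43510) = -1/3*1/39841 - 137*(-1/43510) = -1/119523 + 137/43510 = 16331141/5200445730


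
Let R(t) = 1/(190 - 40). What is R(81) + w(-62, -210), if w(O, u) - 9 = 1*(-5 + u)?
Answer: -30899/150 ≈ -205.99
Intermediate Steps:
R(t) = 1/150
w(O, u) = 4 + u (w(O, u) = 9 + 1*(-5 + u) = 9 + (-5 + u) = 4 + u)
R(81) + w(-62, -210) = 1/150 + (4 - 210) = 1/150 - 206 = -30899/150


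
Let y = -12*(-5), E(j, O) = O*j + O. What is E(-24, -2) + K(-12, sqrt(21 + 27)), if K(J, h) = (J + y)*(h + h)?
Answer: 46 + 384*sqrt(3) ≈ 711.11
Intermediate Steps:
E(j, O) = O + O*j
y = 60
K(J, h) = 2*h*(60 + J) (K(J, h) = (J + 60)*(h + h) = (60 + J)*(2*h) = 2*h*(60 + J))
E(-24, -2) + K(-12, sqrt(21 + 27)) = -2*(1 - 24) + 2*sqrt(21 + 27)*(60 - 12) = -2*(-23) + 2*sqrt(48)*48 = 46 + 2*(4*sqrt(3))*48 = 46 + 384*sqrt(3)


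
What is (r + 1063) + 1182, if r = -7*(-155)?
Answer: 3330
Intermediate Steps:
r = 1085
(r + 1063) + 1182 = (1085 + 1063) + 1182 = 2148 + 1182 = 3330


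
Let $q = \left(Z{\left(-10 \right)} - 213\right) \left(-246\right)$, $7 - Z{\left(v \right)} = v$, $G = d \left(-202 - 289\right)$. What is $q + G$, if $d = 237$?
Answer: $-68151$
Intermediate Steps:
$G = -116367$ ($G = 237 \left(-202 - 289\right) = 237 \left(-491\right) = -116367$)
$Z{\left(v \right)} = 7 - v$
$q = 48216$ ($q = \left(\left(7 - -10\right) - 213\right) \left(-246\right) = \left(\left(7 + 10\right) - 213\right) \left(-246\right) = \left(17 - 213\right) \left(-246\right) = \left(-196\right) \left(-246\right) = 48216$)
$q + G = 48216 - 116367 = -68151$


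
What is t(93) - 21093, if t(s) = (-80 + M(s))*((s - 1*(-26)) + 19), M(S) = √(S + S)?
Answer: -32133 + 138*√186 ≈ -30251.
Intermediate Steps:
M(S) = √2*√S (M(S) = √(2*S) = √2*√S)
t(s) = (-80 + √2*√s)*(45 + s) (t(s) = (-80 + √2*√s)*((s - 1*(-26)) + 19) = (-80 + √2*√s)*((s + 26) + 19) = (-80 + √2*√s)*((26 + s) + 19) = (-80 + √2*√s)*(45 + s))
t(93) - 21093 = (-3600 - 80*93 + √2*93^(3/2) + 45*√2*√93) - 21093 = (-3600 - 7440 + √2*(93*√93) + 45*√186) - 21093 = (-3600 - 7440 + 93*√186 + 45*√186) - 21093 = (-11040 + 138*√186) - 21093 = -32133 + 138*√186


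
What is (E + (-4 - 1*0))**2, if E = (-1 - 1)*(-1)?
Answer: 4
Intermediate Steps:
E = 2 (E = -2*(-1) = 2)
(E + (-4 - 1*0))**2 = (2 + (-4 - 1*0))**2 = (2 + (-4 + 0))**2 = (2 - 4)**2 = (-2)**2 = 4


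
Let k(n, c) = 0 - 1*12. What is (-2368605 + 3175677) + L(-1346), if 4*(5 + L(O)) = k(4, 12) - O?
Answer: 1614801/2 ≈ 8.0740e+5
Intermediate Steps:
k(n, c) = -12 (k(n, c) = 0 - 12 = -12)
L(O) = -8 - O/4 (L(O) = -5 + (-12 - O)/4 = -5 + (-3 - O/4) = -8 - O/4)
(-2368605 + 3175677) + L(-1346) = (-2368605 + 3175677) + (-8 - 1/4*(-1346)) = 807072 + (-8 + 673/2) = 807072 + 657/2 = 1614801/2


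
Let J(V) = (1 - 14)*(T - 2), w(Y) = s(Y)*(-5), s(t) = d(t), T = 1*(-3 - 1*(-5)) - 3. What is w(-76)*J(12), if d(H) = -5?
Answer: 975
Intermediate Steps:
T = -1 (T = 1*(-3 + 5) - 3 = 1*2 - 3 = 2 - 3 = -1)
s(t) = -5
w(Y) = 25 (w(Y) = -5*(-5) = 25)
J(V) = 39 (J(V) = (1 - 14)*(-1 - 2) = -13*(-3) = 39)
w(-76)*J(12) = 25*39 = 975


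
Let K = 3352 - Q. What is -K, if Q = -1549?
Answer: -4901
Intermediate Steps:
K = 4901 (K = 3352 - 1*(-1549) = 3352 + 1549 = 4901)
-K = -1*4901 = -4901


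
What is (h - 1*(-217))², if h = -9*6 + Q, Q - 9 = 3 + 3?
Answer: 31684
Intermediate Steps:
Q = 15 (Q = 9 + (3 + 3) = 9 + 6 = 15)
h = -39 (h = -9*6 + 15 = -54 + 15 = -39)
(h - 1*(-217))² = (-39 - 1*(-217))² = (-39 + 217)² = 178² = 31684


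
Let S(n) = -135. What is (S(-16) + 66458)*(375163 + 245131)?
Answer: 41139758962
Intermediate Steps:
(S(-16) + 66458)*(375163 + 245131) = (-135 + 66458)*(375163 + 245131) = 66323*620294 = 41139758962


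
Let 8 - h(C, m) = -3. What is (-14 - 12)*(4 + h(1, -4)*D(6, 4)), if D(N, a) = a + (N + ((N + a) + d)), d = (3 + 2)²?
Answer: -12974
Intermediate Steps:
d = 25 (d = 5² = 25)
h(C, m) = 11 (h(C, m) = 8 - 1*(-3) = 8 + 3 = 11)
D(N, a) = 25 + 2*N + 2*a (D(N, a) = a + (N + ((N + a) + 25)) = a + (N + (25 + N + a)) = a + (25 + a + 2*N) = 25 + 2*N + 2*a)
(-14 - 12)*(4 + h(1, -4)*D(6, 4)) = (-14 - 12)*(4 + 11*(25 + 2*6 + 2*4)) = -26*(4 + 11*(25 + 12 + 8)) = -26*(4 + 11*45) = -26*(4 + 495) = -26*499 = -12974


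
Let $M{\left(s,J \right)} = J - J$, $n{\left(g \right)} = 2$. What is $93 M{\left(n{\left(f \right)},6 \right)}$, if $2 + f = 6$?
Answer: $0$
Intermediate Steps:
$f = 4$ ($f = -2 + 6 = 4$)
$M{\left(s,J \right)} = 0$
$93 M{\left(n{\left(f \right)},6 \right)} = 93 \cdot 0 = 0$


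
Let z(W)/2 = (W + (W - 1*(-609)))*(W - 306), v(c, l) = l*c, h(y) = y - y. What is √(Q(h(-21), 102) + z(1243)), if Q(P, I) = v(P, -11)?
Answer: √5800030 ≈ 2408.3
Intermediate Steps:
h(y) = 0
v(c, l) = c*l
Q(P, I) = -11*P (Q(P, I) = P*(-11) = -11*P)
z(W) = 2*(-306 + W)*(609 + 2*W) (z(W) = 2*((W + (W - 1*(-609)))*(W - 306)) = 2*((W + (W + 609))*(-306 + W)) = 2*((W + (609 + W))*(-306 + W)) = 2*((609 + 2*W)*(-306 + W)) = 2*((-306 + W)*(609 + 2*W)) = 2*(-306 + W)*(609 + 2*W))
√(Q(h(-21), 102) + z(1243)) = √(-11*0 + (-372708 - 6*1243 + 4*1243²)) = √(0 + (-372708 - 7458 + 4*1545049)) = √(0 + (-372708 - 7458 + 6180196)) = √(0 + 5800030) = √5800030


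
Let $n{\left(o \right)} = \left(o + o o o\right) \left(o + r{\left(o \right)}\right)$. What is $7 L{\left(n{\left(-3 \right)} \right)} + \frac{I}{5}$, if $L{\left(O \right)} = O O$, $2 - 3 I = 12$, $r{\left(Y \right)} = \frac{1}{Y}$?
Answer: $\frac{209998}{3} \approx 69999.0$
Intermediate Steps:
$n{\left(o \right)} = \left(o + \frac{1}{o}\right) \left(o + o^{3}\right)$ ($n{\left(o \right)} = \left(o + o o o\right) \left(o + \frac{1}{o}\right) = \left(o + o^{2} o\right) \left(o + \frac{1}{o}\right) = \left(o + o^{3}\right) \left(o + \frac{1}{o}\right) = \left(o + \frac{1}{o}\right) \left(o + o^{3}\right)$)
$I = - \frac{10}{3}$ ($I = \frac{2}{3} - 4 = - \frac{10}{3} \approx -3.3333$)
$L{\left(O \right)} = O^{2}$
$7 L{\left(n{\left(-3 \right)} \right)} + \frac{I}{5} = 7 \left(1 + \left(-3\right)^{2} \left(2 + \left(-3\right)^{2}\right)\right)^{2} - \frac{10}{3 \cdot 5} = 7 \left(1 + 9 \left(2 + 9\right)\right)^{2} - \frac{2}{3} = 7 \left(1 + 9 \cdot 11\right)^{2} - \frac{2}{3} = 7 \left(1 + 99\right)^{2} - \frac{2}{3} = 7 \cdot 100^{2} - \frac{2}{3} = 7 \cdot 10000 - \frac{2}{3} = 70000 - \frac{2}{3} = \frac{209998}{3}$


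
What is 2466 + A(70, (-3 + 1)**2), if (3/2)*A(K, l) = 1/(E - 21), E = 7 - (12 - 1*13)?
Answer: 96172/39 ≈ 2465.9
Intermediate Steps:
E = 8 (E = 7 - (12 - 13) = 7 - 1*(-1) = 7 + 1 = 8)
A(K, l) = -2/39 (A(K, l) = 2/(3*(8 - 21)) = (2/3)/(-13) = (2/3)*(-1/13) = -2/39)
2466 + A(70, (-3 + 1)**2) = 2466 - 2/39 = 96172/39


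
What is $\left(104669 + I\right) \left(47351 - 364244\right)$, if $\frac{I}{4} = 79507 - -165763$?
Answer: $-344066257857$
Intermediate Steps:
$I = 981080$ ($I = 4 \left(79507 - -165763\right) = 4 \left(79507 + 165763\right) = 4 \cdot 245270 = 981080$)
$\left(104669 + I\right) \left(47351 - 364244\right) = \left(104669 + 981080\right) \left(47351 - 364244\right) = 1085749 \left(-316893\right) = -344066257857$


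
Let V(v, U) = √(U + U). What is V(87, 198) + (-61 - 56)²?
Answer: 13689 + 6*√11 ≈ 13709.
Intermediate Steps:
V(v, U) = √2*√U (V(v, U) = √(2*U) = √2*√U)
V(87, 198) + (-61 - 56)² = √2*√198 + (-61 - 56)² = √2*(3*√22) + (-117)² = 6*√11 + 13689 = 13689 + 6*√11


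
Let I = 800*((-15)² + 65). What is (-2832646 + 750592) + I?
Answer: -1850054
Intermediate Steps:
I = 232000 (I = 800*(225 + 65) = 800*290 = 232000)
(-2832646 + 750592) + I = (-2832646 + 750592) + 232000 = -2082054 + 232000 = -1850054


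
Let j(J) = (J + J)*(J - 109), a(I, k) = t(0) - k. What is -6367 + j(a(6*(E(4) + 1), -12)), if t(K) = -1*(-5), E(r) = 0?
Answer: -9495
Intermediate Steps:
t(K) = 5
a(I, k) = 5 - k
j(J) = 2*J*(-109 + J) (j(J) = (2*J)*(-109 + J) = 2*J*(-109 + J))
-6367 + j(a(6*(E(4) + 1), -12)) = -6367 + 2*(5 - 1*(-12))*(-109 + (5 - 1*(-12))) = -6367 + 2*(5 + 12)*(-109 + (5 + 12)) = -6367 + 2*17*(-109 + 17) = -6367 + 2*17*(-92) = -6367 - 3128 = -9495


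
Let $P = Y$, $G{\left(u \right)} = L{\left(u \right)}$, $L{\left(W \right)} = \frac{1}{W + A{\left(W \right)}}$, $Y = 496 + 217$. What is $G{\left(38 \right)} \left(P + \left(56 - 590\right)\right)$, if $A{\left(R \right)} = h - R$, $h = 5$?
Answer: $\frac{179}{5} \approx 35.8$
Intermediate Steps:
$Y = 713$
$A{\left(R \right)} = 5 - R$
$L{\left(W \right)} = \frac{1}{5}$ ($L{\left(W \right)} = \frac{1}{W - \left(-5 + W\right)} = \frac{1}{5}$)
$G{\left(u \right)} = \frac{1}{5}$
$P = 713$
$G{\left(38 \right)} \left(P + \left(56 - 590\right)\right) = \frac{713 + \left(56 - 590\right)}{5} = \frac{713 - 534}{5} = \frac{1}{5} \cdot 179 = \frac{179}{5}$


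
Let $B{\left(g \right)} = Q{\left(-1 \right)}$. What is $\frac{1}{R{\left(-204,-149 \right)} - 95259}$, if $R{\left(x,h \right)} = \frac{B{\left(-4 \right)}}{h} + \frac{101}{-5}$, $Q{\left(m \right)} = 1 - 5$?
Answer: $- \frac{745}{70982984} \approx -1.0495 \cdot 10^{-5}$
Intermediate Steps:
$Q{\left(m \right)} = -4$ ($Q{\left(m \right)} = 1 - 5 = -4$)
$B{\left(g \right)} = -4$
$R{\left(x,h \right)} = - \frac{101}{5} - \frac{4}{h}$ ($R{\left(x,h \right)} = - \frac{4}{h} + \frac{101}{-5} = - \frac{4}{h} + 101 \left(- \frac{1}{5}\right) = - \frac{4}{h} - \frac{101}{5} = - \frac{101}{5} - \frac{4}{h}$)
$\frac{1}{R{\left(-204,-149 \right)} - 95259} = \frac{1}{\left(- \frac{101}{5} - \frac{4}{-149}\right) - 95259} = \frac{1}{\left(- \frac{101}{5} - - \frac{4}{149}\right) - 95259} = \frac{1}{\left(- \frac{101}{5} + \frac{4}{149}\right) - 95259} = \frac{1}{- \frac{15029}{745} - 95259} = \frac{1}{- \frac{70982984}{745}} = - \frac{745}{70982984}$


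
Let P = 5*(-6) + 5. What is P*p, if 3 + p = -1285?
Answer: 32200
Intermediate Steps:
p = -1288 (p = -3 - 1285 = -1288)
P = -25 (P = -30 + 5 = -25)
P*p = -25*(-1288) = 32200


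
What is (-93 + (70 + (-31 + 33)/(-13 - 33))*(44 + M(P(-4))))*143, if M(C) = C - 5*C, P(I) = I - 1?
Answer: 14419691/23 ≈ 6.2694e+5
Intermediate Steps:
P(I) = -1 + I
M(C) = -4*C
(-93 + (70 + (-31 + 33)/(-13 - 33))*(44 + M(P(-4))))*143 = (-93 + (70 + (-31 + 33)/(-13 - 33))*(44 - 4*(-1 - 4)))*143 = (-93 + (70 + 2/(-46))*(44 - 4*(-5)))*143 = (-93 + (70 + 2*(-1/46))*(44 + 20))*143 = (-93 + (70 - 1/23)*64)*143 = (-93 + (1609/23)*64)*143 = (-93 + 102976/23)*143 = (100837/23)*143 = 14419691/23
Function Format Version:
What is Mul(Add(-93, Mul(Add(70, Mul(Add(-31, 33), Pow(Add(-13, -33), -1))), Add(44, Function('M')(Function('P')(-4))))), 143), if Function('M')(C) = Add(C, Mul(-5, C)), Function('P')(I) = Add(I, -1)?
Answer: Rational(14419691, 23) ≈ 6.2694e+5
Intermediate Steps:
Function('P')(I) = Add(-1, I)
Function('M')(C) = Mul(-4, C)
Mul(Add(-93, Mul(Add(70, Mul(Add(-31, 33), Pow(Add(-13, -33), -1))), Add(44, Function('M')(Function('P')(-4))))), 143) = Mul(Add(-93, Mul(Add(70, Mul(Add(-31, 33), Pow(Add(-13, -33), -1))), Add(44, Mul(-4, Add(-1, -4))))), 143) = Mul(Add(-93, Mul(Add(70, Mul(2, Pow(-46, -1))), Add(44, Mul(-4, -5)))), 143) = Mul(Add(-93, Mul(Add(70, Mul(2, Rational(-1, 46))), Add(44, 20))), 143) = Mul(Add(-93, Mul(Add(70, Rational(-1, 23)), 64)), 143) = Mul(Add(-93, Mul(Rational(1609, 23), 64)), 143) = Mul(Add(-93, Rational(102976, 23)), 143) = Mul(Rational(100837, 23), 143) = Rational(14419691, 23)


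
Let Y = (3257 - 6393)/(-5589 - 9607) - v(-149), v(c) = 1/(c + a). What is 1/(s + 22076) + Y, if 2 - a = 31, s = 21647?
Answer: 6268411995/29566454506 ≈ 0.21201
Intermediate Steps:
a = -29 (a = 2 - 1*31 = 2 - 31 = -29)
v(c) = 1/(-29 + c) (v(c) = 1/(c - 29) = 1/(-29 + c))
Y = 143351/676222 (Y = (3257 - 6393)/(-5589 - 9607) - 1/(-29 - 149) = -3136/(-15196) - 1/(-178) = -3136*(-1/15196) - 1*(-1/178) = 784/3799 + 1/178 = 143351/676222 ≈ 0.21199)
1/(s + 22076) + Y = 1/(21647 + 22076) + 143351/676222 = 1/43723 + 143351/676222 = 6268411995/29566454506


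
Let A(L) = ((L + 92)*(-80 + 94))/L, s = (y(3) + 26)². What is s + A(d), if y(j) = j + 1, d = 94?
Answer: 43602/47 ≈ 927.70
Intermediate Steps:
y(j) = 1 + j
s = 900 (s = ((1 + 3) + 26)² = (4 + 26)² = 30² = 900)
A(L) = (1288 + 14*L)/L (A(L) = ((92 + L)*14)/L = (1288 + 14*L)/L)
s + A(d) = 900 + (14 + 1288/94) = 900 + (14 + 1288*(1/94)) = 900 + (14 + 644/47) = 900 + 1302/47 = 43602/47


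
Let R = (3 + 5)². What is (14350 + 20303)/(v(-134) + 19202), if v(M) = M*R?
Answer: 11551/3542 ≈ 3.2612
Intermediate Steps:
R = 64 (R = 8² = 64)
v(M) = 64*M (v(M) = M*64 = 64*M)
(14350 + 20303)/(v(-134) + 19202) = (14350 + 20303)/(64*(-134) + 19202) = 34653/(-8576 + 19202) = 34653/10626 = 34653*(1/10626) = 11551/3542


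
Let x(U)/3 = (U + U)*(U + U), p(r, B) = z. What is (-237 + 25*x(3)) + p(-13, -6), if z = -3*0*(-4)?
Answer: 2463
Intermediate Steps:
z = 0 (z = 0*(-4) = 0)
p(r, B) = 0
x(U) = 12*U² (x(U) = 3*((U + U)*(U + U)) = 3*((2*U)*(2*U)) = 3*(4*U²) = 12*U²)
(-237 + 25*x(3)) + p(-13, -6) = (-237 + 25*(12*3²)) + 0 = (-237 + 25*(12*9)) + 0 = (-237 + 25*108) + 0 = (-237 + 2700) + 0 = 2463 + 0 = 2463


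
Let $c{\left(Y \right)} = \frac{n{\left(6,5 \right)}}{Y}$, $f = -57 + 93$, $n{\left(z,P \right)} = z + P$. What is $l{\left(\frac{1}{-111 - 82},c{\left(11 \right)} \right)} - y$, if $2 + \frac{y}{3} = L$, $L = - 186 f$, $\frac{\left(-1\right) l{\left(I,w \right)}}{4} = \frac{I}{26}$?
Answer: $\frac{50415848}{2509} \approx 20094.0$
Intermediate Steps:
$n{\left(z,P \right)} = P + z$
$f = 36$
$c{\left(Y \right)} = \frac{11}{Y}$ ($c{\left(Y \right)} = \frac{5 + 6}{Y} = \frac{11}{Y}$)
$l{\left(I,w \right)} = - \frac{2 I}{13}$ ($l{\left(I,w \right)} = - 4 \frac{I}{26} = - \frac{2 I}{13}$)
$L = -6696$ ($L = \left(-186\right) 36 = -6696$)
$y = -20094$ ($y = -6 + 3 \left(-6696\right) = -6 - 20088 = -20094$)
$l{\left(\frac{1}{-111 - 82},c{\left(11 \right)} \right)} - y = - \frac{2}{13 \left(-111 - 82\right)} - -20094 = - \frac{2}{13 \left(-193\right)} + 20094 = \left(- \frac{2}{13}\right) \left(- \frac{1}{193}\right) + 20094 = \frac{2}{2509} + 20094 = \frac{50415848}{2509}$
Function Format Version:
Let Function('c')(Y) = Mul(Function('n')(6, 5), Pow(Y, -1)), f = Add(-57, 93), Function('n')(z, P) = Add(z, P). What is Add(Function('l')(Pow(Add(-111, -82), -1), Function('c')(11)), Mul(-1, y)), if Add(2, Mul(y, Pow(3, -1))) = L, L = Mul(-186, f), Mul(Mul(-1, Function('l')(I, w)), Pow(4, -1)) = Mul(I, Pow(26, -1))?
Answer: Rational(50415848, 2509) ≈ 20094.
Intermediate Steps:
Function('n')(z, P) = Add(P, z)
f = 36
Function('c')(Y) = Mul(11, Pow(Y, -1)) (Function('c')(Y) = Mul(Add(5, 6), Pow(Y, -1)) = Mul(11, Pow(Y, -1)))
Function('l')(I, w) = Mul(Rational(-2, 13), I) (Function('l')(I, w) = Mul(-4, Mul(I, Pow(26, -1))) = Mul(-4, Mul(I, Rational(1, 26))) = Mul(-4, Mul(Rational(1, 26), I)) = Mul(Rational(-2, 13), I))
L = -6696 (L = Mul(-186, 36) = -6696)
y = -20094 (y = Add(-6, Mul(3, -6696)) = Add(-6, -20088) = -20094)
Add(Function('l')(Pow(Add(-111, -82), -1), Function('c')(11)), Mul(-1, y)) = Add(Mul(Rational(-2, 13), Pow(Add(-111, -82), -1)), Mul(-1, -20094)) = Add(Mul(Rational(-2, 13), Pow(-193, -1)), 20094) = Add(Mul(Rational(-2, 13), Rational(-1, 193)), 20094) = Add(Rational(2, 2509), 20094) = Rational(50415848, 2509)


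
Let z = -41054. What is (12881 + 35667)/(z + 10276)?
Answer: -24274/15389 ≈ -1.5774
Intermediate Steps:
(12881 + 35667)/(z + 10276) = (12881 + 35667)/(-41054 + 10276) = 48548/(-30778) = 48548*(-1/30778) = -24274/15389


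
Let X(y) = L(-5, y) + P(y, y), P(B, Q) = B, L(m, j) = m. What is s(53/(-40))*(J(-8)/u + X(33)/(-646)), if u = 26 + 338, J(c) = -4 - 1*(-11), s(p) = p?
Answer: 4293/134368 ≈ 0.031950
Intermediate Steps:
X(y) = -5 + y
J(c) = 7 (J(c) = -4 + 11 = 7)
u = 364
s(53/(-40))*(J(-8)/u + X(33)/(-646)) = (53/(-40))*(7/364 + (-5 + 33)/(-646)) = (53*(-1/40))*(7*(1/364) + 28*(-1/646)) = -53*(1/52 - 14/323)/40 = -53/40*(-405/16796) = 4293/134368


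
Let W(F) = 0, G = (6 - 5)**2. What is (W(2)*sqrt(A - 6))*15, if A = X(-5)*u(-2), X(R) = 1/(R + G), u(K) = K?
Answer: 0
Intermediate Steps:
G = 1 (G = 1**2 = 1)
X(R) = 1/(1 + R) (X(R) = 1/(R + 1) = 1/(1 + R))
A = 1/2 (A = -2/(1 - 5) = -2/(-4) = -1/4*(-2) = 1/2 ≈ 0.50000)
(W(2)*sqrt(A - 6))*15 = (0*sqrt(1/2 - 6))*15 = (0*sqrt(-11/2))*15 = (0*(I*sqrt(22)/2))*15 = 0*15 = 0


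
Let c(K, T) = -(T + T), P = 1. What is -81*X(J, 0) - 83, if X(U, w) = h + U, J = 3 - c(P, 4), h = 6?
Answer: -1460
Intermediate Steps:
c(K, T) = -2*T
J = 11 (J = 3 - (-2)*4 = 3 - 1*(-8) = 3 + 8 = 11)
X(U, w) = 6 + U
-81*X(J, 0) - 83 = -81*(6 + 11) - 83 = -81*17 - 83 = -1377 - 83 = -1460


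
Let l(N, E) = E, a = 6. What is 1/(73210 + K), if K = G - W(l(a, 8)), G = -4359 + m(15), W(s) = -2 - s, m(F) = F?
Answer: 1/68876 ≈ 1.4519e-5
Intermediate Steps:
G = -4344 (G = -4359 + 15 = -4344)
K = -4334 (K = -4344 - (-2 - 1*8) = -4344 - (-2 - 8) = -4344 - 1*(-10) = -4344 + 10 = -4334)
1/(73210 + K) = 1/(73210 - 4334) = 1/68876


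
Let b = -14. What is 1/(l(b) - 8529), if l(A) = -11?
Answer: -1/8540 ≈ -0.00011710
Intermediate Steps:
1/(l(b) - 8529) = 1/(-11 - 8529) = 1/(-8540) = -1/8540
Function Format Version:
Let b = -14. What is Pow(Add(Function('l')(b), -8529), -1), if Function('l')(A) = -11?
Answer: Rational(-1, 8540) ≈ -0.00011710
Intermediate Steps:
Pow(Add(Function('l')(b), -8529), -1) = Pow(Add(-11, -8529), -1) = Pow(-8540, -1) = Rational(-1, 8540)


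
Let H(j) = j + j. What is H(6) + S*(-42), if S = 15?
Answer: -618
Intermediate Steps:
H(j) = 2*j
H(6) + S*(-42) = 2*6 + 15*(-42) = 12 - 630 = -618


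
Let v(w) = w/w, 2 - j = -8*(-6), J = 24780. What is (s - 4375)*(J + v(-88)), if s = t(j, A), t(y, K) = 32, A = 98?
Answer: -107623883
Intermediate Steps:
j = -46 (j = 2 - (-8)*(-6) = 2 - 1*48 = 2 - 48 = -46)
v(w) = 1
s = 32
(s - 4375)*(J + v(-88)) = (32 - 4375)*(24780 + 1) = -4343*24781 = -107623883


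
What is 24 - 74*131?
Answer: -9670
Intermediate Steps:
24 - 74*131 = 24 - 9694 = -9670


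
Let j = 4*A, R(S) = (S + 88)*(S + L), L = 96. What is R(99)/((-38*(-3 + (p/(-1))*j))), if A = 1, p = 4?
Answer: 36465/722 ≈ 50.506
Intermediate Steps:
R(S) = (88 + S)*(96 + S) (R(S) = (S + 88)*(S + 96) = (88 + S)*(96 + S))
j = 4 (j = 4*1 = 4)
R(99)/((-38*(-3 + (p/(-1))*j))) = (8448 + 99² + 184*99)/((-38*(-3 + (4/(-1))*4))) = (8448 + 9801 + 18216)/((-38*(-3 + (4*(-1))*4))) = 36465/((-38*(-3 - 4*4))) = 36465/((-38*(-3 - 16))) = 36465/((-38*(-19))) = 36465/722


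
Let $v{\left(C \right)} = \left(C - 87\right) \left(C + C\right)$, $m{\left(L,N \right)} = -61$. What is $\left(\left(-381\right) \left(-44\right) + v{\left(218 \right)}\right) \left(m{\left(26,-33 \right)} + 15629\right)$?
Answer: $1150163840$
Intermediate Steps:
$v{\left(C \right)} = 2 C \left(-87 + C\right)$ ($v{\left(C \right)} = \left(-87 + C\right) 2 C = 2 C \left(-87 + C\right)$)
$\left(\left(-381\right) \left(-44\right) + v{\left(218 \right)}\right) \left(m{\left(26,-33 \right)} + 15629\right) = \left(\left(-381\right) \left(-44\right) + 2 \cdot 218 \left(-87 + 218\right)\right) \left(-61 + 15629\right) = \left(16764 + 2 \cdot 218 \cdot 131\right) 15568 = \left(16764 + 57116\right) 15568 = 73880 \cdot 15568 = 1150163840$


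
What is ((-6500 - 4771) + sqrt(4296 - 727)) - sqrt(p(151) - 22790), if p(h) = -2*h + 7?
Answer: -11271 + sqrt(3569) - 9*I*sqrt(285) ≈ -11211.0 - 151.94*I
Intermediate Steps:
p(h) = 7 - 2*h
((-6500 - 4771) + sqrt(4296 - 727)) - sqrt(p(151) - 22790) = ((-6500 - 4771) + sqrt(4296 - 727)) - sqrt((7 - 2*151) - 22790) = (-11271 + sqrt(3569)) - sqrt((7 - 302) - 22790) = (-11271 + sqrt(3569)) - sqrt(-295 - 22790) = (-11271 + sqrt(3569)) - sqrt(-23085) = (-11271 + sqrt(3569)) - 9*I*sqrt(285) = -11271 + sqrt(3569) - 9*I*sqrt(285)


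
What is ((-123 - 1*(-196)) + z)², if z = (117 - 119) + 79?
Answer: 22500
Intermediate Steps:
z = 77 (z = -2 + 79 = 77)
((-123 - 1*(-196)) + z)² = ((-123 - 1*(-196)) + 77)² = ((-123 + 196) + 77)² = (73 + 77)² = 150² = 22500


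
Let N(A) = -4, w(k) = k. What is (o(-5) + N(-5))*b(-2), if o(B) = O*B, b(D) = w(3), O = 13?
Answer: -207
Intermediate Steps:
b(D) = 3
o(B) = 13*B
(o(-5) + N(-5))*b(-2) = (13*(-5) - 4)*3 = (-65 - 4)*3 = -69*3 = -207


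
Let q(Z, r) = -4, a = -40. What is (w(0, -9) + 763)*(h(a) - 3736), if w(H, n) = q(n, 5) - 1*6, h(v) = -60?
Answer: -2858388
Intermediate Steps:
w(H, n) = -10 (w(H, n) = -4 - 1*6 = -4 - 6 = -10)
(w(0, -9) + 763)*(h(a) - 3736) = (-10 + 763)*(-60 - 3736) = 753*(-3796) = -2858388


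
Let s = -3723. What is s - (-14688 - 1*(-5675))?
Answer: 5290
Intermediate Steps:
s - (-14688 - 1*(-5675)) = -3723 - (-14688 - 1*(-5675)) = -3723 - (-14688 + 5675) = -3723 - 1*(-9013) = -3723 + 9013 = 5290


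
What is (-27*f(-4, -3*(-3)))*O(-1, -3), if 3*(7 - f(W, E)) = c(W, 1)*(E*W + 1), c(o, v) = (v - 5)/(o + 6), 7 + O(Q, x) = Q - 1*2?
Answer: -4410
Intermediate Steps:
O(Q, x) = -9 + Q (O(Q, x) = -7 + (Q - 1*2) = -7 + (Q - 2) = -7 + (-2 + Q) = -9 + Q)
c(o, v) = (-5 + v)/(6 + o)
f(W, E) = 7 + 4*(1 + E*W)/(3*(6 + W)) (f(W, E) = 7 - (-5 + 1)/(6 + W)*(E*W + 1)/3 = 7 - -4/(6 + W)*(1 + E*W)/3 = 7 - (-4/(6 + W))*(1 + E*W)/3 = 7 - (-4)*(1 + E*W)/(3*(6 + W)) = 7 + 4*(1 + E*W)/(3*(6 + W)))
(-27*f(-4, -3*(-3)))*O(-1, -3) = (-9*(130 + 21*(-4) + 4*(-3*(-3))*(-4))/(6 - 4))*(-9 - 1) = -9*(130 - 84 + 4*9*(-4))/2*(-10) = -9*(130 - 84 - 144)/2*(-10) = -9*(-98)/2*(-10) = -27*(-49/3)*(-10) = 441*(-10) = -4410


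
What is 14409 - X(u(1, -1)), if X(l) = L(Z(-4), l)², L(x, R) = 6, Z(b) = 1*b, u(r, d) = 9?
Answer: 14373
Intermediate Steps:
Z(b) = b
X(l) = 36 (X(l) = 6² = 36)
14409 - X(u(1, -1)) = 14409 - 1*36 = 14409 - 36 = 14373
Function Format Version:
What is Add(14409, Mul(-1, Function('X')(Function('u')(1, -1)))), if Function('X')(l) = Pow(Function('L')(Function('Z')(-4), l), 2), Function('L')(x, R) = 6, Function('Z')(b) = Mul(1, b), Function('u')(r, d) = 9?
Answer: 14373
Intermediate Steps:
Function('Z')(b) = b
Function('X')(l) = 36 (Function('X')(l) = Pow(6, 2) = 36)
Add(14409, Mul(-1, Function('X')(Function('u')(1, -1)))) = Add(14409, Mul(-1, 36)) = Add(14409, -36) = 14373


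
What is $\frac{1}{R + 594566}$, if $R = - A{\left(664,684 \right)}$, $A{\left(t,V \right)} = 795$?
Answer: $\frac{1}{593771} \approx 1.6842 \cdot 10^{-6}$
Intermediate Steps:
$R = -795$ ($R = \left(-1\right) 795 = -795$)
$\frac{1}{R + 594566} = \frac{1}{-795 + 594566} = \frac{1}{593771}$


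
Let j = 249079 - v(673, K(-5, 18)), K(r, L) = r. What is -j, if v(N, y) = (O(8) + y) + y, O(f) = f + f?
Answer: -249073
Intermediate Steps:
O(f) = 2*f
v(N, y) = 16 + 2*y (v(N, y) = (2*8 + y) + y = (16 + y) + y = 16 + 2*y)
j = 249073 (j = 249079 - (16 + 2*(-5)) = 249079 - (16 - 10) = 249079 - 1*6 = 249079 - 6 = 249073)
-j = -1*249073 = -249073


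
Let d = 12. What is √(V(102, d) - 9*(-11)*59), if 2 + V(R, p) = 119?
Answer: 3*√662 ≈ 77.188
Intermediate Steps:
V(R, p) = 117 (V(R, p) = -2 + 119 = 117)
√(V(102, d) - 9*(-11)*59) = √(117 - 9*(-11)*59) = √(117 + 99*59) = √(117 + 5841) = √5958 = 3*√662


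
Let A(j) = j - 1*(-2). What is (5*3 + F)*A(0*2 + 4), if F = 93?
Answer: 648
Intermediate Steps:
A(j) = 2 + j (A(j) = j + 2 = 2 + j)
(5*3 + F)*A(0*2 + 4) = (5*3 + 93)*(2 + (0*2 + 4)) = (15 + 93)*(2 + (0 + 4)) = 108*(2 + 4) = 108*6 = 648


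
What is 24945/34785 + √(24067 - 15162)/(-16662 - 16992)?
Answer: 1663/2319 - √8905/33654 ≈ 0.71432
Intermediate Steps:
24945/34785 + √(24067 - 15162)/(-16662 - 16992) = 24945*(1/34785) + √8905/(-33654) = 1663/2319 + √8905*(-1/33654) = 1663/2319 - √8905/33654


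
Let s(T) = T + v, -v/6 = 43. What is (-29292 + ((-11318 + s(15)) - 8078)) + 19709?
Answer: -29222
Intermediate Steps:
v = -258 (v = -6*43 = -258)
s(T) = -258 + T (s(T) = T - 258 = -258 + T)
(-29292 + ((-11318 + s(15)) - 8078)) + 19709 = (-29292 + ((-11318 + (-258 + 15)) - 8078)) + 19709 = (-29292 + ((-11318 - 243) - 8078)) + 19709 = (-29292 + (-11561 - 8078)) + 19709 = (-29292 - 19639) + 19709 = -48931 + 19709 = -29222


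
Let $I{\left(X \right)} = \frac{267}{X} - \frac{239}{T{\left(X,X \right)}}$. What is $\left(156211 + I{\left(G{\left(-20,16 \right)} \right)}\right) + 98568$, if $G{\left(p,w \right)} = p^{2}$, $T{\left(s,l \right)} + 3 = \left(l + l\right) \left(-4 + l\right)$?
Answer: $\frac{32285373634399}{126718800} \approx 2.5478 \cdot 10^{5}$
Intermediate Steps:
$T{\left(s,l \right)} = -3 + 2 l \left(-4 + l\right)$ ($T{\left(s,l \right)} = -3 + \left(l + l\right) \left(-4 + l\right) = -3 + 2 l \left(-4 + l\right)$)
$I{\left(X \right)} = - \frac{239}{-3 - 8 X + 2 X^{2}} + \frac{267}{X}$ ($I{\left(X \right)} = \frac{267}{X} - \frac{239}{-3 - 8 X + 2 X^{2}} = - \frac{239}{-3 - 8 X + 2 X^{2}} + \frac{267}{X}$)
$\left(156211 + I{\left(G{\left(-20,16 \right)} \right)}\right) + 98568 = \left(156211 + \frac{801 - 534 \left(\left(-20\right)^{2}\right)^{2} + 2375 \left(-20\right)^{2}}{\left(-20\right)^{2} \left(3 - 2 \left(\left(-20\right)^{2}\right)^{2} + 8 \left(-20\right)^{2}\right)}\right) + 98568 = \left(156211 + \frac{801 - 534 \cdot 400^{2} + 2375 \cdot 400}{400 \left(3 - 2 \cdot 400^{2} + 8 \cdot 400\right)}\right) + 98568 = \left(156211 + \frac{801 - 85440000 + 950000}{400 \left(3 - 320000 + 3200\right)}\right) + 98568 = \left(156211 + \frac{1}{400} \frac{1}{-316797} \left(-84489199\right)\right) + 98568 = \left(156211 + \frac{1}{400} \left(- \frac{1}{316797}\right) \left(-84489199\right)\right) + 98568 = \left(156211 + \frac{84489199}{126718800}\right) + 98568 = \frac{19794954955999}{126718800} + 98568 = \frac{32285373634399}{126718800}$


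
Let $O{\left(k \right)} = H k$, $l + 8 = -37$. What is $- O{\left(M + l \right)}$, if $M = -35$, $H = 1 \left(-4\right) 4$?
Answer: $-1280$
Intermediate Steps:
$l = -45$ ($l = -8 - 37 = -45$)
$H = -16$ ($H = \left(-4\right) 4 = -16$)
$O{\left(k \right)} = - 16 k$
$- O{\left(M + l \right)} = - \left(-16\right) \left(-35 - 45\right) = - \left(-16\right) \left(-80\right) = \left(-1\right) 1280 = -1280$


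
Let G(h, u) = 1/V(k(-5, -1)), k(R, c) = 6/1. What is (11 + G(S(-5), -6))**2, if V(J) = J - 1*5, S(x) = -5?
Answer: 144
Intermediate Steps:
k(R, c) = 6 (k(R, c) = 6*1 = 6)
V(J) = -5 + J (V(J) = J - 5 = -5 + J)
G(h, u) = 1 (G(h, u) = 1/(-5 + 6) = 1/1 = 1)
(11 + G(S(-5), -6))**2 = (11 + 1)**2 = 12**2 = 144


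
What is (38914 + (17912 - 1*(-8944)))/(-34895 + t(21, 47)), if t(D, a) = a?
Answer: -32885/17424 ≈ -1.8873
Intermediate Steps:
(38914 + (17912 - 1*(-8944)))/(-34895 + t(21, 47)) = (38914 + (17912 - 1*(-8944)))/(-34895 + 47) = (38914 + (17912 + 8944))/(-34848) = (38914 + 26856)*(-1/34848) = 65770*(-1/34848) = -32885/17424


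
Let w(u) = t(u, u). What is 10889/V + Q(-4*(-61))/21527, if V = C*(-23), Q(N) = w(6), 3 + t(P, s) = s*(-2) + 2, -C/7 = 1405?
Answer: 231466838/4869515035 ≈ 0.047534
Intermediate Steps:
C = -9835 (C = -7*1405 = -9835)
t(P, s) = -1 - 2*s (t(P, s) = -3 + (s*(-2) + 2) = -3 + (-2*s + 2) = -3 + (2 - 2*s) = -1 - 2*s)
w(u) = -1 - 2*u
Q(N) = -13 (Q(N) = -1 - 2*6 = -1 - 12 = -13)
V = 226205 (V = -9835*(-23) = 226205)
10889/V + Q(-4*(-61))/21527 = 10889/226205 - 13/21527 = 231466838/4869515035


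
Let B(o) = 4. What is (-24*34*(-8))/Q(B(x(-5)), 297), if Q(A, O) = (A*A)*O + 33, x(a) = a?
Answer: 2176/1595 ≈ 1.3643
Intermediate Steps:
Q(A, O) = 33 + O*A**2 (Q(A, O) = A**2*O + 33 = O*A**2 + 33 = 33 + O*A**2)
(-24*34*(-8))/Q(B(x(-5)), 297) = (-24*34*(-8))/(33 + 297*4**2) = (-816*(-8))/(33 + 297*16) = 6528/(33 + 4752) = 6528/4785 = 6528*(1/4785) = 2176/1595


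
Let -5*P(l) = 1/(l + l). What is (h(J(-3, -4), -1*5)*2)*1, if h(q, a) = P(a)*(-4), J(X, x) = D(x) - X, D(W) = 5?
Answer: -4/25 ≈ -0.16000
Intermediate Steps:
J(X, x) = 5 - X
P(l) = -1/(10*l) (P(l) = -1/(5*(l + l)) = -1/(2*l)/5 = -1/(10*l))
h(q, a) = 2/(5*a) (h(q, a) = -1/(10*a)*(-4) = 2/(5*a))
(h(J(-3, -4), -1*5)*2)*1 = ((2/(5*((-1*5))))*2)*1 = (((2/5)/(-5))*2)*1 = (((2/5)*(-1/5))*2)*1 = -2/25*2*1 = -4/25*1 = -4/25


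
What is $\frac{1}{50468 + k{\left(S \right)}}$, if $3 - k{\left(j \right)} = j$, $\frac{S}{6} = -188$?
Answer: $\frac{1}{51599} \approx 1.938 \cdot 10^{-5}$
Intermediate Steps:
$S = -1128$ ($S = 6 \left(-188\right) = -1128$)
$k{\left(j \right)} = 3 - j$
$\frac{1}{50468 + k{\left(S \right)}} = \frac{1}{50468 + \left(3 - -1128\right)} = \frac{1}{50468 + \left(3 + 1128\right)} = \frac{1}{50468 + 1131} = \frac{1}{51599}$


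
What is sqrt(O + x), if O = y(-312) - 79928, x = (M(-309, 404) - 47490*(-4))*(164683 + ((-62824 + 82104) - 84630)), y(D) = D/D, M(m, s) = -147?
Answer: sqrt(18854614802) ≈ 1.3731e+5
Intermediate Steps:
y(D) = 1
x = 18854694729 (x = (-147 - 47490*(-4))*(164683 + ((-62824 + 82104) - 84630)) = (-147 + 189960)*(164683 + (19280 - 84630)) = 189813*(164683 - 65350) = 189813*99333 = 18854694729)
O = -79927 (O = 1 - 79928 = -79927)
sqrt(O + x) = sqrt(-79927 + 18854694729) = sqrt(18854614802)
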